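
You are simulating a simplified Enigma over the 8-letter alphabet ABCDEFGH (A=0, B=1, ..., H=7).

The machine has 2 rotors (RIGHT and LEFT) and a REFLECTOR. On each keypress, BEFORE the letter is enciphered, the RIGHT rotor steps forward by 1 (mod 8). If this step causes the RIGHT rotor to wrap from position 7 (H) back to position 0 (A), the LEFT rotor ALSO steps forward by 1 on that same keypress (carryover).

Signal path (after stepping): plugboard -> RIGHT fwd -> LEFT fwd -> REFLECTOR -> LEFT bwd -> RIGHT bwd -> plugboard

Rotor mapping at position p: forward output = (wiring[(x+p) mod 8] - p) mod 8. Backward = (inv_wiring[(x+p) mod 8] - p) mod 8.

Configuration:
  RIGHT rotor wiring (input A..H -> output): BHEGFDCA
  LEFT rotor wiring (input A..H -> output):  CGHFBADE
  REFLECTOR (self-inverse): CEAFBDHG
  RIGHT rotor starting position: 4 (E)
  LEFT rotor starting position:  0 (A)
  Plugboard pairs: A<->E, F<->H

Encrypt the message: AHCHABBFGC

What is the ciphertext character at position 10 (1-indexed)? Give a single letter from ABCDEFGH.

Char 1 ('A'): step: R->5, L=0; A->plug->E->R->C->L->H->refl->G->L'->B->R'->G->plug->G
Char 2 ('H'): step: R->6, L=0; H->plug->F->R->A->L->C->refl->A->L'->F->R'->H->plug->F
Char 3 ('C'): step: R->7, L=0; C->plug->C->R->A->L->C->refl->A->L'->F->R'->D->plug->D
Char 4 ('H'): step: R->0, L->1 (L advanced); H->plug->F->R->D->L->A->refl->C->L'->F->R'->E->plug->A
Char 5 ('A'): step: R->1, L=1; A->plug->E->R->C->L->E->refl->B->L'->H->R'->G->plug->G
Char 6 ('B'): step: R->2, L=1; B->plug->B->R->E->L->H->refl->G->L'->B->R'->D->plug->D
Char 7 ('B'): step: R->3, L=1; B->plug->B->R->C->L->E->refl->B->L'->H->R'->D->plug->D
Char 8 ('F'): step: R->4, L=1; F->plug->H->R->C->L->E->refl->B->L'->H->R'->B->plug->B
Char 9 ('G'): step: R->5, L=1; G->plug->G->R->B->L->G->refl->H->L'->E->R'->D->plug->D
Char 10 ('C'): step: R->6, L=1; C->plug->C->R->D->L->A->refl->C->L'->F->R'->H->plug->F

F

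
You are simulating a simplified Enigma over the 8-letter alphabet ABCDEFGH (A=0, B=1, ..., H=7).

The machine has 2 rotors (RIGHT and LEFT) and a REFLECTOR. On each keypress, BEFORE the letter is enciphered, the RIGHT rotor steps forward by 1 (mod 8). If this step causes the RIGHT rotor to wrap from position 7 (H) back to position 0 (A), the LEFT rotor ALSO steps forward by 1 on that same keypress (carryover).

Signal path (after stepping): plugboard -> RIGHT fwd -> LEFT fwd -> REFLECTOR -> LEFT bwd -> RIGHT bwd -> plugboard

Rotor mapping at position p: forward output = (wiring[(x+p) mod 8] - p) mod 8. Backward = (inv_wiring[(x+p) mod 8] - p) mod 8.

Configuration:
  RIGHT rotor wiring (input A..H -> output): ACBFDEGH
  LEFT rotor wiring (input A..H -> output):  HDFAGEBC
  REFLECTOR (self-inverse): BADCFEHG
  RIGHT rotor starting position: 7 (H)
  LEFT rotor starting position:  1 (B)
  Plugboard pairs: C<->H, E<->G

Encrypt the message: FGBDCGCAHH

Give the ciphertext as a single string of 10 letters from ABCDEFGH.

Char 1 ('F'): step: R->0, L->2 (L advanced); F->plug->F->R->E->L->H->refl->G->L'->B->R'->C->plug->H
Char 2 ('G'): step: R->1, L=2; G->plug->E->R->D->L->C->refl->D->L'->A->R'->B->plug->B
Char 3 ('B'): step: R->2, L=2; B->plug->B->R->D->L->C->refl->D->L'->A->R'->H->plug->C
Char 4 ('D'): step: R->3, L=2; D->plug->D->R->D->L->C->refl->D->L'->A->R'->B->plug->B
Char 5 ('C'): step: R->4, L=2; C->plug->H->R->B->L->G->refl->H->L'->E->R'->E->plug->G
Char 6 ('G'): step: R->5, L=2; G->plug->E->R->F->L->A->refl->B->L'->H->R'->A->plug->A
Char 7 ('C'): step: R->6, L=2; C->plug->H->R->G->L->F->refl->E->L'->C->R'->C->plug->H
Char 8 ('A'): step: R->7, L=2; A->plug->A->R->A->L->D->refl->C->L'->D->R'->C->plug->H
Char 9 ('H'): step: R->0, L->3 (L advanced); H->plug->C->R->B->L->D->refl->C->L'->H->R'->H->plug->C
Char 10 ('H'): step: R->1, L=3; H->plug->C->R->E->L->H->refl->G->L'->D->R'->E->plug->G

Answer: HBCBGAHHCG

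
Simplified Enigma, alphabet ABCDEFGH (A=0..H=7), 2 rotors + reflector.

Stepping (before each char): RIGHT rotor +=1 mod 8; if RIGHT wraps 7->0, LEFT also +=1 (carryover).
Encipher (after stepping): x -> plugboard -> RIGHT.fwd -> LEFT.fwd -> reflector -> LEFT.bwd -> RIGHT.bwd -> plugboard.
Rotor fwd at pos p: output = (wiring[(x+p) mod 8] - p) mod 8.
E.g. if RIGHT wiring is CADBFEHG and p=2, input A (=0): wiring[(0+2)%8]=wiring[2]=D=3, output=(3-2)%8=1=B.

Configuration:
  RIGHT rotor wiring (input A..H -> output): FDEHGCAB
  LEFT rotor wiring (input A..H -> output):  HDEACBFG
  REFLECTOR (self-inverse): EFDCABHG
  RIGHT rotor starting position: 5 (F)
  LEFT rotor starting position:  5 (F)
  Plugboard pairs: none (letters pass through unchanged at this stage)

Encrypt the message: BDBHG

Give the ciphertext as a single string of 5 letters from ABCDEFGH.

Char 1 ('B'): step: R->6, L=5; B->plug->B->R->D->L->C->refl->D->L'->G->R'->E->plug->E
Char 2 ('D'): step: R->7, L=5; D->plug->D->R->F->L->H->refl->G->L'->E->R'->C->plug->C
Char 3 ('B'): step: R->0, L->6 (L advanced); B->plug->B->R->D->L->F->refl->B->L'->C->R'->F->plug->F
Char 4 ('H'): step: R->1, L=6; H->plug->H->R->E->L->G->refl->H->L'->A->R'->G->plug->G
Char 5 ('G'): step: R->2, L=6; G->plug->G->R->D->L->F->refl->B->L'->C->R'->A->plug->A

Answer: ECFGA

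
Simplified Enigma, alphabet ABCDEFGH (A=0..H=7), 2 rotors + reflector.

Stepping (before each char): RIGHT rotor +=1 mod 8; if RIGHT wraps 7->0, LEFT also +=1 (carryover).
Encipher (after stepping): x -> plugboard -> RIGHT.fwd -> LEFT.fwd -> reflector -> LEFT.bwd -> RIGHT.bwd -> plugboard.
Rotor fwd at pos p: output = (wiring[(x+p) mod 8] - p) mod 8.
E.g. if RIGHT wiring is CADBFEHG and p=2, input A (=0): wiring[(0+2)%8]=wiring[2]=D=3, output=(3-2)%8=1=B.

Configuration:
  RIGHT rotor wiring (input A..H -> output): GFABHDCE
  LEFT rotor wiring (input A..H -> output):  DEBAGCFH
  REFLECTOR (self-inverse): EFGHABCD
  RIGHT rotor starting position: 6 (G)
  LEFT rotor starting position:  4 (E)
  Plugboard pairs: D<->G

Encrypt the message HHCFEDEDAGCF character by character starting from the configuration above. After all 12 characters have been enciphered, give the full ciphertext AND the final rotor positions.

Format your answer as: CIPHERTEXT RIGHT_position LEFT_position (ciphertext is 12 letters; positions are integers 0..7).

Answer: DABHHCCHGDAG 2 6

Derivation:
Char 1 ('H'): step: R->7, L=4; H->plug->H->R->D->L->D->refl->H->L'->E->R'->G->plug->D
Char 2 ('H'): step: R->0, L->5 (L advanced); H->plug->H->R->E->L->H->refl->D->L'->G->R'->A->plug->A
Char 3 ('C'): step: R->1, L=5; C->plug->C->R->A->L->F->refl->B->L'->H->R'->B->plug->B
Char 4 ('F'): step: R->2, L=5; F->plug->F->R->C->L->C->refl->G->L'->D->R'->H->plug->H
Char 5 ('E'): step: R->3, L=5; E->plug->E->R->B->L->A->refl->E->L'->F->R'->H->plug->H
Char 6 ('D'): step: R->4, L=5; D->plug->G->R->E->L->H->refl->D->L'->G->R'->C->plug->C
Char 7 ('E'): step: R->5, L=5; E->plug->E->R->A->L->F->refl->B->L'->H->R'->C->plug->C
Char 8 ('D'): step: R->6, L=5; D->plug->G->R->B->L->A->refl->E->L'->F->R'->H->plug->H
Char 9 ('A'): step: R->7, L=5; A->plug->A->R->F->L->E->refl->A->L'->B->R'->D->plug->G
Char 10 ('G'): step: R->0, L->6 (L advanced); G->plug->D->R->B->L->B->refl->F->L'->C->R'->G->plug->D
Char 11 ('C'): step: R->1, L=6; C->plug->C->R->A->L->H->refl->D->L'->E->R'->A->plug->A
Char 12 ('F'): step: R->2, L=6; F->plug->F->R->C->L->F->refl->B->L'->B->R'->D->plug->G
Final: ciphertext=DABHHCCHGDAG, RIGHT=2, LEFT=6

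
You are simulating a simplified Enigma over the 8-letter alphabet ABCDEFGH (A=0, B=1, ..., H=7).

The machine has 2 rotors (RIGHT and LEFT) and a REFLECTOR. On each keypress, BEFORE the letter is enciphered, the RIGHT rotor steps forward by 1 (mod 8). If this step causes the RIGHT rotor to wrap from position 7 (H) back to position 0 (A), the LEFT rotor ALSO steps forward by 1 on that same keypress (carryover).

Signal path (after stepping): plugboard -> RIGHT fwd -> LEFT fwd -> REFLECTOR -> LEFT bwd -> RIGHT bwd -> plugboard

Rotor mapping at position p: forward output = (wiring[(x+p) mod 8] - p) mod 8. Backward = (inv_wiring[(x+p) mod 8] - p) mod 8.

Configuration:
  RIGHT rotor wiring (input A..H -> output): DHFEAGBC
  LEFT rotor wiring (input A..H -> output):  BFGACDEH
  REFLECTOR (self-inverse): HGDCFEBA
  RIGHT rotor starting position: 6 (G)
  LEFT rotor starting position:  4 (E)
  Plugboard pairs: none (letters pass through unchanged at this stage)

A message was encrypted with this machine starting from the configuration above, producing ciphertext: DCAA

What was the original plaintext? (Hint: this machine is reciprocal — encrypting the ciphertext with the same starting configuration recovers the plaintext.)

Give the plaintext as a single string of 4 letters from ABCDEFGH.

Answer: AEHE

Derivation:
Char 1 ('D'): step: R->7, L=4; D->plug->D->R->G->L->C->refl->D->L'->D->R'->A->plug->A
Char 2 ('C'): step: R->0, L->5 (L advanced); C->plug->C->R->F->L->B->refl->G->L'->A->R'->E->plug->E
Char 3 ('A'): step: R->1, L=5; A->plug->A->R->G->L->D->refl->C->L'->C->R'->H->plug->H
Char 4 ('A'): step: R->2, L=5; A->plug->A->R->D->L->E->refl->F->L'->H->R'->E->plug->E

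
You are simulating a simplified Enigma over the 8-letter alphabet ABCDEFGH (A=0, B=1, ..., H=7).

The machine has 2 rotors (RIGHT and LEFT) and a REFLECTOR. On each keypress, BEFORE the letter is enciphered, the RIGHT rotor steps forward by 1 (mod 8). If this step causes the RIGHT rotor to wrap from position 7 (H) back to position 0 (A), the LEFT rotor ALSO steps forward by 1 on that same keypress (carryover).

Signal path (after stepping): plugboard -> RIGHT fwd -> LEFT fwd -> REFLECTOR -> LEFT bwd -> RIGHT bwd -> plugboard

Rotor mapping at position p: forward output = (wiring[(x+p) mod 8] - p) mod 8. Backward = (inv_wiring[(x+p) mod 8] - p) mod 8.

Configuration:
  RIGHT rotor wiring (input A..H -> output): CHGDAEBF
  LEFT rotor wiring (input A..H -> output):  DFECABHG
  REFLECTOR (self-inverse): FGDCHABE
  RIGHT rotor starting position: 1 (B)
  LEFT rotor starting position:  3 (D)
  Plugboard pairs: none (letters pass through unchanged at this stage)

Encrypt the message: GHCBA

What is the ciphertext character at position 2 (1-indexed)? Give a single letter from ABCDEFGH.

Char 1 ('G'): step: R->2, L=3; G->plug->G->R->A->L->H->refl->E->L'->D->R'->F->plug->F
Char 2 ('H'): step: R->3, L=3; H->plug->H->R->D->L->E->refl->H->L'->A->R'->A->plug->A

A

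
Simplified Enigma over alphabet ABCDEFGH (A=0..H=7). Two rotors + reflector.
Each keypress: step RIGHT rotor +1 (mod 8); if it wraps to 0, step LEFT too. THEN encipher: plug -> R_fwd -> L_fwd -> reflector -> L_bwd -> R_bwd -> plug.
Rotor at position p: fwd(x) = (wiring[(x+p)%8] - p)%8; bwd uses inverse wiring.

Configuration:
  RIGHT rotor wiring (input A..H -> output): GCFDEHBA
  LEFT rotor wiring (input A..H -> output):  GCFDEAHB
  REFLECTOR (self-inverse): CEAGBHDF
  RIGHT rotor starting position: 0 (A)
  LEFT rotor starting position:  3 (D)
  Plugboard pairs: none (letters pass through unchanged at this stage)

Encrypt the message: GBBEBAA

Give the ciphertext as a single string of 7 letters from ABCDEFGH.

Char 1 ('G'): step: R->1, L=3; G->plug->G->R->H->L->C->refl->A->L'->A->R'->F->plug->F
Char 2 ('B'): step: R->2, L=3; B->plug->B->R->B->L->B->refl->E->L'->D->R'->A->plug->A
Char 3 ('B'): step: R->3, L=3; B->plug->B->R->B->L->B->refl->E->L'->D->R'->F->plug->F
Char 4 ('E'): step: R->4, L=3; E->plug->E->R->C->L->F->refl->H->L'->G->R'->F->plug->F
Char 5 ('B'): step: R->5, L=3; B->plug->B->R->E->L->G->refl->D->L'->F->R'->E->plug->E
Char 6 ('A'): step: R->6, L=3; A->plug->A->R->D->L->E->refl->B->L'->B->R'->H->plug->H
Char 7 ('A'): step: R->7, L=3; A->plug->A->R->B->L->B->refl->E->L'->D->R'->C->plug->C

Answer: FAFFEHC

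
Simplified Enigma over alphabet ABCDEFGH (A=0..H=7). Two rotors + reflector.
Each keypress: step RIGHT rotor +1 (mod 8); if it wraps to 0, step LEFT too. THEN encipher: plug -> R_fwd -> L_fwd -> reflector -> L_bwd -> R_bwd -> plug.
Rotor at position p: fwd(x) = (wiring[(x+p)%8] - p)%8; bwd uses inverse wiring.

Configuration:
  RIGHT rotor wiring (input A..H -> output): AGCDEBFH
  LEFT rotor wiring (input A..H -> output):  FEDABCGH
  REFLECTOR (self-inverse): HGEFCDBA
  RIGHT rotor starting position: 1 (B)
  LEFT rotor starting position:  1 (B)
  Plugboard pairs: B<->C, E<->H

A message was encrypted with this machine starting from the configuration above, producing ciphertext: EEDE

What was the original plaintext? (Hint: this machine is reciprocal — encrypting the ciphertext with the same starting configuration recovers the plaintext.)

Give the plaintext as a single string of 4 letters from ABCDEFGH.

Answer: GCFH

Derivation:
Char 1 ('E'): step: R->2, L=1; E->plug->H->R->E->L->B->refl->G->L'->G->R'->G->plug->G
Char 2 ('E'): step: R->3, L=1; E->plug->H->R->H->L->E->refl->C->L'->B->R'->B->plug->C
Char 3 ('D'): step: R->4, L=1; D->plug->D->R->D->L->A->refl->H->L'->C->R'->F->plug->F
Char 4 ('E'): step: R->5, L=1; E->plug->H->R->H->L->E->refl->C->L'->B->R'->E->plug->H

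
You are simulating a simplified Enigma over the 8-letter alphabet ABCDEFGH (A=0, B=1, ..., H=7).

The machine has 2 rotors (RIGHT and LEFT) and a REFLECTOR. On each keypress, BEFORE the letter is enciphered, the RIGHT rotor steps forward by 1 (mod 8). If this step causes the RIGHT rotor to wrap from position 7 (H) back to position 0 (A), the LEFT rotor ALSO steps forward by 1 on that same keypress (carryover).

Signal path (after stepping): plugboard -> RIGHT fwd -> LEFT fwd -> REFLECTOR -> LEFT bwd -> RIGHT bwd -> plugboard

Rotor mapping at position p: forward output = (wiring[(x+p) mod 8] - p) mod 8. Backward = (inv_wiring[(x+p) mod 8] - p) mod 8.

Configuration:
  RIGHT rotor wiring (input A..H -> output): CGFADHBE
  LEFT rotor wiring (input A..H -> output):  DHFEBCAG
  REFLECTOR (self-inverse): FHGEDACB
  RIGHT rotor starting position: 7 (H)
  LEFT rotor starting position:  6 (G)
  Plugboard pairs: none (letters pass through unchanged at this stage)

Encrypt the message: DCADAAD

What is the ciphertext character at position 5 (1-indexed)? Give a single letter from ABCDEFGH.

Char 1 ('D'): step: R->0, L->7 (L advanced); D->plug->D->R->A->L->H->refl->B->L'->H->R'->F->plug->F
Char 2 ('C'): step: R->1, L=7; C->plug->C->R->H->L->B->refl->H->L'->A->R'->F->plug->F
Char 3 ('A'): step: R->2, L=7; A->plug->A->R->D->L->G->refl->C->L'->F->R'->D->plug->D
Char 4 ('D'): step: R->3, L=7; D->plug->D->R->G->L->D->refl->E->L'->B->R'->E->plug->E
Char 5 ('A'): step: R->4, L=7; A->plug->A->R->H->L->B->refl->H->L'->A->R'->D->plug->D

D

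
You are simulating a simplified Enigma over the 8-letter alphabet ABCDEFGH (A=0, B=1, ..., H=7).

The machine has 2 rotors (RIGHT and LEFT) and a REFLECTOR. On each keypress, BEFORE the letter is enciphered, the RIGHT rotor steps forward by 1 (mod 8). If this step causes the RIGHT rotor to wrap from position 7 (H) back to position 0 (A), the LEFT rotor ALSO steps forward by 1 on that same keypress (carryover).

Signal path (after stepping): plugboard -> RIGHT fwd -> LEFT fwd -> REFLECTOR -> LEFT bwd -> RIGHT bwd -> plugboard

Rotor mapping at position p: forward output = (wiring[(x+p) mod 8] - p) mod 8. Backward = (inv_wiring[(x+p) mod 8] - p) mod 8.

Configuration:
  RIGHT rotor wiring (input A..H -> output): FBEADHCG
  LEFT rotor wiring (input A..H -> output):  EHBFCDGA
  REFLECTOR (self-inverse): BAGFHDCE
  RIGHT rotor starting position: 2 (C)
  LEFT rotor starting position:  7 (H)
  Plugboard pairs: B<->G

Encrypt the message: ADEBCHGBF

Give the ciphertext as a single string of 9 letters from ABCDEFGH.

Answer: HBBHBCBDD

Derivation:
Char 1 ('A'): step: R->3, L=7; A->plug->A->R->F->L->D->refl->F->L'->B->R'->H->plug->H
Char 2 ('D'): step: R->4, L=7; D->plug->D->R->C->L->A->refl->B->L'->A->R'->G->plug->B
Char 3 ('E'): step: R->5, L=7; E->plug->E->R->E->L->G->refl->C->L'->D->R'->G->plug->B
Char 4 ('B'): step: R->6, L=7; B->plug->G->R->F->L->D->refl->F->L'->B->R'->H->plug->H
Char 5 ('C'): step: R->7, L=7; C->plug->C->R->C->L->A->refl->B->L'->A->R'->G->plug->B
Char 6 ('H'): step: R->0, L->0 (L advanced); H->plug->H->R->G->L->G->refl->C->L'->E->R'->C->plug->C
Char 7 ('G'): step: R->1, L=0; G->plug->B->R->D->L->F->refl->D->L'->F->R'->G->plug->B
Char 8 ('B'): step: R->2, L=0; B->plug->G->R->D->L->F->refl->D->L'->F->R'->D->plug->D
Char 9 ('F'): step: R->3, L=0; F->plug->F->R->C->L->B->refl->A->L'->H->R'->D->plug->D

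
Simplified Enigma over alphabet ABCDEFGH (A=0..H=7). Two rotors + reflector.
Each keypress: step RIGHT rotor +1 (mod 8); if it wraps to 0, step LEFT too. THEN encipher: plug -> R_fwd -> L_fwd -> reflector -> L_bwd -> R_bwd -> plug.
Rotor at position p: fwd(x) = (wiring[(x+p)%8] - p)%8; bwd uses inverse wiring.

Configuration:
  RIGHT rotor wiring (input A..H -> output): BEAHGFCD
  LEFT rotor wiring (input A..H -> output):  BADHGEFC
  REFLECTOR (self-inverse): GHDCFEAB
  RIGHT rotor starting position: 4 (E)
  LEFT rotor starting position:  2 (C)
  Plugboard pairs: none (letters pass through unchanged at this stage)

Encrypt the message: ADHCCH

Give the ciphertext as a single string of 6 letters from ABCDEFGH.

Answer: CGAEHC

Derivation:
Char 1 ('A'): step: R->5, L=2; A->plug->A->R->A->L->B->refl->H->L'->G->R'->C->plug->C
Char 2 ('D'): step: R->6, L=2; D->plug->D->R->G->L->H->refl->B->L'->A->R'->G->plug->G
Char 3 ('H'): step: R->7, L=2; H->plug->H->R->D->L->C->refl->D->L'->E->R'->A->plug->A
Char 4 ('C'): step: R->0, L->3 (L advanced); C->plug->C->R->A->L->E->refl->F->L'->G->R'->E->plug->E
Char 5 ('C'): step: R->1, L=3; C->plug->C->R->G->L->F->refl->E->L'->A->R'->H->plug->H
Char 6 ('H'): step: R->2, L=3; H->plug->H->R->C->L->B->refl->H->L'->E->R'->C->plug->C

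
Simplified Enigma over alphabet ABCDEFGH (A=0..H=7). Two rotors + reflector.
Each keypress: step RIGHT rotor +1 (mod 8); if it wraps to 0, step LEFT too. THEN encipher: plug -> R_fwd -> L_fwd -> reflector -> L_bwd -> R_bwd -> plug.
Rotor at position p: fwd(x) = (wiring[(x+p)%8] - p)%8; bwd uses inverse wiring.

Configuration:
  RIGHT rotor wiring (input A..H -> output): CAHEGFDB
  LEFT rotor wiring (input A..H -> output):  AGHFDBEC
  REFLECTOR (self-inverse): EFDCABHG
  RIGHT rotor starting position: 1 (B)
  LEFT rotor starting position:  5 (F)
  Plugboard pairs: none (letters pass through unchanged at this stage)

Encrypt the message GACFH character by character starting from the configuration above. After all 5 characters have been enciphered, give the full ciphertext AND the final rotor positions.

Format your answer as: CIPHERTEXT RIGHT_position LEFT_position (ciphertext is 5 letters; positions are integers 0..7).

Answer: HFBCE 6 5

Derivation:
Char 1 ('G'): step: R->2, L=5; G->plug->G->R->A->L->E->refl->A->L'->G->R'->H->plug->H
Char 2 ('A'): step: R->3, L=5; A->plug->A->R->B->L->H->refl->G->L'->H->R'->F->plug->F
Char 3 ('C'): step: R->4, L=5; C->plug->C->R->H->L->G->refl->H->L'->B->R'->B->plug->B
Char 4 ('F'): step: R->5, L=5; F->plug->F->R->C->L->F->refl->B->L'->E->R'->C->plug->C
Char 5 ('H'): step: R->6, L=5; H->plug->H->R->H->L->G->refl->H->L'->B->R'->E->plug->E
Final: ciphertext=HFBCE, RIGHT=6, LEFT=5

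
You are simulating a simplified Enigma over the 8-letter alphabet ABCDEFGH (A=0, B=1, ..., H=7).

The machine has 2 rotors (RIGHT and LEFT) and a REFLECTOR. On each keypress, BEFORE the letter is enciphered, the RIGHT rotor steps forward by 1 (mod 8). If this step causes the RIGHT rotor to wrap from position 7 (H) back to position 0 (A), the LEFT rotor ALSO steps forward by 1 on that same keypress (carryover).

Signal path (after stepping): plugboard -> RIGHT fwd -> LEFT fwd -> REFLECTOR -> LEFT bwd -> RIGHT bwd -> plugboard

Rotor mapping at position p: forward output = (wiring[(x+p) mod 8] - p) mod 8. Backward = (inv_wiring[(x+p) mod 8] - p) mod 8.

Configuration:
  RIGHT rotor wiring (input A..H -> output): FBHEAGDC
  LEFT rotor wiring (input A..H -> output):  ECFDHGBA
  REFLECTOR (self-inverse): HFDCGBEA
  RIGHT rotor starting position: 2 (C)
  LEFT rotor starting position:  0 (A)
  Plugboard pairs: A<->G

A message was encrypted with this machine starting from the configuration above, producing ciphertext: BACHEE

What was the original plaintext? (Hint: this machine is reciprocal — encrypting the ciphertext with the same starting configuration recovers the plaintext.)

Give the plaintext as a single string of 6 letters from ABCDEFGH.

Answer: DEDGDD

Derivation:
Char 1 ('B'): step: R->3, L=0; B->plug->B->R->F->L->G->refl->E->L'->A->R'->D->plug->D
Char 2 ('A'): step: R->4, L=0; A->plug->G->R->D->L->D->refl->C->L'->B->R'->E->plug->E
Char 3 ('C'): step: R->5, L=0; C->plug->C->R->F->L->G->refl->E->L'->A->R'->D->plug->D
Char 4 ('H'): step: R->6, L=0; H->plug->H->R->A->L->E->refl->G->L'->F->R'->A->plug->G
Char 5 ('E'): step: R->7, L=0; E->plug->E->R->F->L->G->refl->E->L'->A->R'->D->plug->D
Char 6 ('E'): step: R->0, L->1 (L advanced); E->plug->E->R->A->L->B->refl->F->L'->E->R'->D->plug->D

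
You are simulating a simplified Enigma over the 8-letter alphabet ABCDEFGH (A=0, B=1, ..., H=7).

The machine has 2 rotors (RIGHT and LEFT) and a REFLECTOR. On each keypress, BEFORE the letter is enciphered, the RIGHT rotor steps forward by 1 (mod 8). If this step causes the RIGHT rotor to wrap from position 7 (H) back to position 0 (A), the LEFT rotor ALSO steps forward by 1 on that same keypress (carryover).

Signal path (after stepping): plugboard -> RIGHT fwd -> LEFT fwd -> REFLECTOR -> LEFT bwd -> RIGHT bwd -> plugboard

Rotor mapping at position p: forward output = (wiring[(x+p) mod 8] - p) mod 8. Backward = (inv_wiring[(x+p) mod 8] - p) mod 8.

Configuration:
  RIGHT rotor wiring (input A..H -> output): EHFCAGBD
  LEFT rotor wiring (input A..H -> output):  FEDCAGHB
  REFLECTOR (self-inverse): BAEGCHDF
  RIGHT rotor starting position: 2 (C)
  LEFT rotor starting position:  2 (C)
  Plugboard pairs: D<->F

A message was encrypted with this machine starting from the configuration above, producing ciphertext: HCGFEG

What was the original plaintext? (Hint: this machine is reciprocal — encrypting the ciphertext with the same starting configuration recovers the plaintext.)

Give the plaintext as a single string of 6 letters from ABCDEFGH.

Answer: FABHGE

Derivation:
Char 1 ('H'): step: R->3, L=2; H->plug->H->R->C->L->G->refl->D->L'->G->R'->D->plug->F
Char 2 ('C'): step: R->4, L=2; C->plug->C->R->F->L->H->refl->F->L'->E->R'->A->plug->A
Char 3 ('G'): step: R->5, L=2; G->plug->G->R->F->L->H->refl->F->L'->E->R'->B->plug->B
Char 4 ('F'): step: R->6, L=2; F->plug->D->R->B->L->A->refl->B->L'->A->R'->H->plug->H
Char 5 ('E'): step: R->7, L=2; E->plug->E->R->D->L->E->refl->C->L'->H->R'->G->plug->G
Char 6 ('G'): step: R->0, L->3 (L advanced); G->plug->G->R->B->L->F->refl->H->L'->A->R'->E->plug->E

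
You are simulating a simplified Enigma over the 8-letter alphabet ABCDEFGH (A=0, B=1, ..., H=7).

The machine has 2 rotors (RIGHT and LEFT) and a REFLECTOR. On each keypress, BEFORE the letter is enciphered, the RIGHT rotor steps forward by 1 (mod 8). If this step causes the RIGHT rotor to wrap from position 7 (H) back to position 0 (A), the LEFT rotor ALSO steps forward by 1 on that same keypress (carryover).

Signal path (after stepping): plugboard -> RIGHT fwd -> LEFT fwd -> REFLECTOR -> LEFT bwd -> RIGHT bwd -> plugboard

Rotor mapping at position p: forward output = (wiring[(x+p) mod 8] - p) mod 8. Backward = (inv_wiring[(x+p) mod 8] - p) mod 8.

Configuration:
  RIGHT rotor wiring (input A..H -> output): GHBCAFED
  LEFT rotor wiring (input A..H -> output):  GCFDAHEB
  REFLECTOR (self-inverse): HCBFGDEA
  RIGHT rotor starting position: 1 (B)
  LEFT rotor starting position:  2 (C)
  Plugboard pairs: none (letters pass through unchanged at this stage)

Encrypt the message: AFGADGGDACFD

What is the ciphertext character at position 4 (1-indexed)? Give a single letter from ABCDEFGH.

Char 1 ('A'): step: R->2, L=2; A->plug->A->R->H->L->A->refl->H->L'->F->R'->H->plug->H
Char 2 ('F'): step: R->3, L=2; F->plug->F->R->D->L->F->refl->D->L'->A->R'->E->plug->E
Char 3 ('G'): step: R->4, L=2; G->plug->G->R->F->L->H->refl->A->L'->H->R'->D->plug->D
Char 4 ('A'): step: R->5, L=2; A->plug->A->R->A->L->D->refl->F->L'->D->R'->H->plug->H

H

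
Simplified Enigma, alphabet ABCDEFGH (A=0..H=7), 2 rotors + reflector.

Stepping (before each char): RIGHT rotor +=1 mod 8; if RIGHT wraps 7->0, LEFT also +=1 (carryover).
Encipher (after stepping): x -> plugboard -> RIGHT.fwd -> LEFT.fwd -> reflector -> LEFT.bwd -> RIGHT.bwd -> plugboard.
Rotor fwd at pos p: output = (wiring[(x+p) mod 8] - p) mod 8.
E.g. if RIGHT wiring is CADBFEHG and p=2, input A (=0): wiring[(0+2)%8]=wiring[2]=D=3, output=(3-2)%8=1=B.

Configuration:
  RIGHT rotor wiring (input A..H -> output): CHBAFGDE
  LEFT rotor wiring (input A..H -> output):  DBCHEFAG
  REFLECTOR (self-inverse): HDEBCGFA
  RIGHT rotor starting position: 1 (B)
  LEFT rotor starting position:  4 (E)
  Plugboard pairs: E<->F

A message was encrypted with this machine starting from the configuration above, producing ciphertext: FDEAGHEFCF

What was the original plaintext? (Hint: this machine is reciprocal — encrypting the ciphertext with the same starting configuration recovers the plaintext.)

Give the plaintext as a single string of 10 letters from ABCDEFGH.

Answer: AGBCDCHGHB

Derivation:
Char 1 ('F'): step: R->2, L=4; F->plug->E->R->B->L->B->refl->D->L'->H->R'->A->plug->A
Char 2 ('D'): step: R->3, L=4; D->plug->D->R->A->L->A->refl->H->L'->E->R'->G->plug->G
Char 3 ('E'): step: R->4, L=4; E->plug->F->R->D->L->C->refl->E->L'->C->R'->B->plug->B
Char 4 ('A'): step: R->5, L=4; A->plug->A->R->B->L->B->refl->D->L'->H->R'->C->plug->C
Char 5 ('G'): step: R->6, L=4; G->plug->G->R->H->L->D->refl->B->L'->B->R'->D->plug->D
Char 6 ('H'): step: R->7, L=4; H->plug->H->R->E->L->H->refl->A->L'->A->R'->C->plug->C
Char 7 ('E'): step: R->0, L->5 (L advanced); E->plug->F->R->G->L->C->refl->E->L'->E->R'->H->plug->H
Char 8 ('F'): step: R->1, L=5; F->plug->E->R->F->L->F->refl->G->L'->D->R'->G->plug->G
Char 9 ('C'): step: R->2, L=5; C->plug->C->R->D->L->G->refl->F->L'->F->R'->H->plug->H
Char 10 ('F'): step: R->3, L=5; F->plug->E->R->B->L->D->refl->B->L'->C->R'->B->plug->B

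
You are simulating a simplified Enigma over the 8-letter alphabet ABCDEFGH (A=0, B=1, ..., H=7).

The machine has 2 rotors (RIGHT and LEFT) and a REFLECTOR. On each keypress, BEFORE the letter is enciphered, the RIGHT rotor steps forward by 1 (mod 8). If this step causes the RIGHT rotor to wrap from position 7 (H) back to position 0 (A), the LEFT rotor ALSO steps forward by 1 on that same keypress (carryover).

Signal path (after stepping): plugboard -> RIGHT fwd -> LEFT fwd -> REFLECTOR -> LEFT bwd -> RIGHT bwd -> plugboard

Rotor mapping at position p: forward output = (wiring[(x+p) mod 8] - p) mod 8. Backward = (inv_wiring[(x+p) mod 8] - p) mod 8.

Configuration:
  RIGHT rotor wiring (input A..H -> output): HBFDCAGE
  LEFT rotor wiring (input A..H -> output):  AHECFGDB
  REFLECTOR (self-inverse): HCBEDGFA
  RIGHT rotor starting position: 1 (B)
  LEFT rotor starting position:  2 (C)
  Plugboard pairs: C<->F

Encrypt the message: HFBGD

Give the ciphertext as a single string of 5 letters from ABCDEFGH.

Answer: DEDFH

Derivation:
Char 1 ('H'): step: R->2, L=2; H->plug->H->R->H->L->F->refl->G->L'->G->R'->D->plug->D
Char 2 ('F'): step: R->3, L=2; F->plug->C->R->F->L->H->refl->A->L'->B->R'->E->plug->E
Char 3 ('B'): step: R->4, L=2; B->plug->B->R->E->L->B->refl->C->L'->A->R'->D->plug->D
Char 4 ('G'): step: R->5, L=2; G->plug->G->R->G->L->G->refl->F->L'->H->R'->C->plug->F
Char 5 ('D'): step: R->6, L=2; D->plug->D->R->D->L->E->refl->D->L'->C->R'->H->plug->H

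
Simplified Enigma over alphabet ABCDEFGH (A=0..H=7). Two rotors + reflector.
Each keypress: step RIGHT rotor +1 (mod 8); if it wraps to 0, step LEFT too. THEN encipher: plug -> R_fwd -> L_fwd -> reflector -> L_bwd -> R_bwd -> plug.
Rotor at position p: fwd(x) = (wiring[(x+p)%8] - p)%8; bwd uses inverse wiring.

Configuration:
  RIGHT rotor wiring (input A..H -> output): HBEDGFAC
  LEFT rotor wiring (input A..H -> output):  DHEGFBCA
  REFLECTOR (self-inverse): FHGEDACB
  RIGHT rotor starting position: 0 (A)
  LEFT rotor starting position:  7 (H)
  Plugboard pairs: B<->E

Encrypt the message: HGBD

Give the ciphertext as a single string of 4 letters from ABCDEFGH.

Char 1 ('H'): step: R->1, L=7; H->plug->H->R->G->L->C->refl->G->L'->F->R'->D->plug->D
Char 2 ('G'): step: R->2, L=7; G->plug->G->R->F->L->G->refl->C->L'->G->R'->E->plug->B
Char 3 ('B'): step: R->3, L=7; B->plug->E->R->H->L->D->refl->E->L'->B->R'->H->plug->H
Char 4 ('D'): step: R->4, L=7; D->plug->D->R->G->L->C->refl->G->L'->F->R'->F->plug->F

Answer: DBHF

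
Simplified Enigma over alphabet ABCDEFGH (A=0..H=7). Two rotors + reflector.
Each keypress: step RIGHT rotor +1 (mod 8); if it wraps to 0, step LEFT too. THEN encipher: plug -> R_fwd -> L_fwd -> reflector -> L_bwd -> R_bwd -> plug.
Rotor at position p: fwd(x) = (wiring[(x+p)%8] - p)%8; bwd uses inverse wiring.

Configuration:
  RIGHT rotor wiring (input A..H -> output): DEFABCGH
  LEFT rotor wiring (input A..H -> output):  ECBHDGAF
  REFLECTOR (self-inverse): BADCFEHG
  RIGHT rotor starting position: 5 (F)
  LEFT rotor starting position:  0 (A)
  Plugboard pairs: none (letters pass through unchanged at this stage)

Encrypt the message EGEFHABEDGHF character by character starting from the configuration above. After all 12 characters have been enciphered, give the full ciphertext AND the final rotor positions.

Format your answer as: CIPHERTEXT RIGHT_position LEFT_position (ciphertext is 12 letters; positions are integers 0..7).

Answer: ACDHFHHGHHFG 1 2

Derivation:
Char 1 ('E'): step: R->6, L=0; E->plug->E->R->H->L->F->refl->E->L'->A->R'->A->plug->A
Char 2 ('G'): step: R->7, L=0; G->plug->G->R->D->L->H->refl->G->L'->F->R'->C->plug->C
Char 3 ('E'): step: R->0, L->1 (L advanced); E->plug->E->R->B->L->A->refl->B->L'->A->R'->D->plug->D
Char 4 ('F'): step: R->1, L=1; F->plug->F->R->F->L->H->refl->G->L'->C->R'->H->plug->H
Char 5 ('H'): step: R->2, L=1; H->plug->H->R->C->L->G->refl->H->L'->F->R'->F->plug->F
Char 6 ('A'): step: R->3, L=1; A->plug->A->R->F->L->H->refl->G->L'->C->R'->H->plug->H
Char 7 ('B'): step: R->4, L=1; B->plug->B->R->G->L->E->refl->F->L'->E->R'->H->plug->H
Char 8 ('E'): step: R->5, L=1; E->plug->E->R->H->L->D->refl->C->L'->D->R'->G->plug->G
Char 9 ('D'): step: R->6, L=1; D->plug->D->R->G->L->E->refl->F->L'->E->R'->H->plug->H
Char 10 ('G'): step: R->7, L=1; G->plug->G->R->D->L->C->refl->D->L'->H->R'->H->plug->H
Char 11 ('H'): step: R->0, L->2 (L advanced); H->plug->H->R->H->L->A->refl->B->L'->C->R'->F->plug->F
Char 12 ('F'): step: R->1, L=2; F->plug->F->R->F->L->D->refl->C->L'->G->R'->G->plug->G
Final: ciphertext=ACDHFHHGHHFG, RIGHT=1, LEFT=2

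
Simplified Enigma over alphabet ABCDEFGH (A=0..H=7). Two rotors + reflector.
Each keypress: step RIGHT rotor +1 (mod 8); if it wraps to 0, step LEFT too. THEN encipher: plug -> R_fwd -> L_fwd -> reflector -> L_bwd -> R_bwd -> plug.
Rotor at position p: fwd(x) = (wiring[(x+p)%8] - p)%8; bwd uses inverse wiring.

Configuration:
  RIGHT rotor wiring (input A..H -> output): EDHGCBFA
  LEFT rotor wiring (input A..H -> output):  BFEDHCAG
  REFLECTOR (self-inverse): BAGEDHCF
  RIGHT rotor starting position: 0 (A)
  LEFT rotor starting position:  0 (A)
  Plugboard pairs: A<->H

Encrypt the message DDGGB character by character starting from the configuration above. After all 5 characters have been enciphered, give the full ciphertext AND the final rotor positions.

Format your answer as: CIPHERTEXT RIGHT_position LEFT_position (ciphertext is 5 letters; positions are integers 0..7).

Answer: FHCAE 5 0

Derivation:
Char 1 ('D'): step: R->1, L=0; D->plug->D->R->B->L->F->refl->H->L'->E->R'->F->plug->F
Char 2 ('D'): step: R->2, L=0; D->plug->D->R->H->L->G->refl->C->L'->F->R'->A->plug->H
Char 3 ('G'): step: R->3, L=0; G->plug->G->R->A->L->B->refl->A->L'->G->R'->C->plug->C
Char 4 ('G'): step: R->4, L=0; G->plug->G->R->D->L->D->refl->E->L'->C->R'->H->plug->A
Char 5 ('B'): step: R->5, L=0; B->plug->B->R->A->L->B->refl->A->L'->G->R'->E->plug->E
Final: ciphertext=FHCAE, RIGHT=5, LEFT=0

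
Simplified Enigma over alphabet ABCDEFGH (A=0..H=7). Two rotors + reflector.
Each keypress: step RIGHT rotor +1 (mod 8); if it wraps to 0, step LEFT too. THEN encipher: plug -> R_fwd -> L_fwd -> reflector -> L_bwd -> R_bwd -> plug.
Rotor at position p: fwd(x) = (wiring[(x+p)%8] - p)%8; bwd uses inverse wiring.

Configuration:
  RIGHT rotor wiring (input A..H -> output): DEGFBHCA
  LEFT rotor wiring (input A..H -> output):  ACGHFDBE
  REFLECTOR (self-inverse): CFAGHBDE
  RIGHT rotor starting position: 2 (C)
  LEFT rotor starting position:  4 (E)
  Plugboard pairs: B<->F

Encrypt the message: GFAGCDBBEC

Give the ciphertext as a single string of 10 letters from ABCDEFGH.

Char 1 ('G'): step: R->3, L=4; G->plug->G->R->B->L->H->refl->E->L'->E->R'->C->plug->C
Char 2 ('F'): step: R->4, L=4; F->plug->B->R->D->L->A->refl->C->L'->G->R'->C->plug->C
Char 3 ('A'): step: R->5, L=4; A->plug->A->R->C->L->F->refl->B->L'->A->R'->G->plug->G
Char 4 ('G'): step: R->6, L=4; G->plug->G->R->D->L->A->refl->C->L'->G->R'->D->plug->D
Char 5 ('C'): step: R->7, L=4; C->plug->C->R->F->L->G->refl->D->L'->H->R'->D->plug->D
Char 6 ('D'): step: R->0, L->5 (L advanced); D->plug->D->R->F->L->B->refl->F->L'->E->R'->B->plug->F
Char 7 ('B'): step: R->1, L=5; B->plug->F->R->B->L->E->refl->H->L'->C->R'->H->plug->H
Char 8 ('B'): step: R->2, L=5; B->plug->F->R->G->L->C->refl->A->L'->H->R'->C->plug->C
Char 9 ('E'): step: R->3, L=5; E->plug->E->R->F->L->B->refl->F->L'->E->R'->C->plug->C
Char 10 ('C'): step: R->4, L=5; C->plug->C->R->G->L->C->refl->A->L'->H->R'->E->plug->E

Answer: CCGDDFHCCE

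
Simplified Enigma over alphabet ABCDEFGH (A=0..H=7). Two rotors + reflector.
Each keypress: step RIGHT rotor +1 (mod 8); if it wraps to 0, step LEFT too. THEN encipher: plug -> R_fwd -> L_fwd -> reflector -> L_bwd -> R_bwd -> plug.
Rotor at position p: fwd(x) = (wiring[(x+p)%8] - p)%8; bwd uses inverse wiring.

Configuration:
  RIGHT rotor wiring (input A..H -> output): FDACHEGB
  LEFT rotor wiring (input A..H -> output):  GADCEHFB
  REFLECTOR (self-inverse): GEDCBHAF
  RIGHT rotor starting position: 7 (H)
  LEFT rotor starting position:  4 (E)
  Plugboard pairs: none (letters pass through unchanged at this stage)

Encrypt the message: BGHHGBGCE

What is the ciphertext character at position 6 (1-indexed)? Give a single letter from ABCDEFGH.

Char 1 ('B'): step: R->0, L->5 (L advanced); B->plug->B->R->D->L->B->refl->E->L'->C->R'->D->plug->D
Char 2 ('G'): step: R->1, L=5; G->plug->G->R->A->L->C->refl->D->L'->E->R'->H->plug->H
Char 3 ('H'): step: R->2, L=5; H->plug->H->R->B->L->A->refl->G->L'->F->R'->C->plug->C
Char 4 ('H'): step: R->3, L=5; H->plug->H->R->F->L->G->refl->A->L'->B->R'->C->plug->C
Char 5 ('G'): step: R->4, L=5; G->plug->G->R->E->L->D->refl->C->L'->A->R'->B->plug->B
Char 6 ('B'): step: R->5, L=5; B->plug->B->R->B->L->A->refl->G->L'->F->R'->G->plug->G

G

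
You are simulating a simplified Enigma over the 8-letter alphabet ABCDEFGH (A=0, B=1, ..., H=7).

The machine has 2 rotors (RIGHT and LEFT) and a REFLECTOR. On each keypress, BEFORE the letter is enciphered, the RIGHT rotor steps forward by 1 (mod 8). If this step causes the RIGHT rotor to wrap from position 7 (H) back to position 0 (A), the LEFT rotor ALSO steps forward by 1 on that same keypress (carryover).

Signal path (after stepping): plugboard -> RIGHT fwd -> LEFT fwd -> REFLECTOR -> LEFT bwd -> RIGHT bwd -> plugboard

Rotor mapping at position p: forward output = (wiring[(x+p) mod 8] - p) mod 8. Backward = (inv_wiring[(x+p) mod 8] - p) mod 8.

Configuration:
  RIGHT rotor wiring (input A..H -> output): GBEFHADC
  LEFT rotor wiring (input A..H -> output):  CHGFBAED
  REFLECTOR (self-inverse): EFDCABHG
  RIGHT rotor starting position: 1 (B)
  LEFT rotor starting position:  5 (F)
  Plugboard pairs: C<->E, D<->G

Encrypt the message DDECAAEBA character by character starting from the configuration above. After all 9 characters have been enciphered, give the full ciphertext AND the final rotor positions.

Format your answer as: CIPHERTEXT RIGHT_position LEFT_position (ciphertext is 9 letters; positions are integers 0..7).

Char 1 ('D'): step: R->2, L=5; D->plug->G->R->E->L->C->refl->D->L'->A->R'->F->plug->F
Char 2 ('D'): step: R->3, L=5; D->plug->G->R->G->L->A->refl->E->L'->H->R'->E->plug->C
Char 3 ('E'): step: R->4, L=5; E->plug->C->R->H->L->E->refl->A->L'->G->R'->D->plug->G
Char 4 ('C'): step: R->5, L=5; C->plug->E->R->E->L->C->refl->D->L'->A->R'->G->plug->D
Char 5 ('A'): step: R->6, L=5; A->plug->A->R->F->L->B->refl->F->L'->D->R'->D->plug->G
Char 6 ('A'): step: R->7, L=5; A->plug->A->R->D->L->F->refl->B->L'->F->R'->D->plug->G
Char 7 ('E'): step: R->0, L->6 (L advanced); E->plug->C->R->E->L->A->refl->E->L'->C->R'->H->plug->H
Char 8 ('B'): step: R->1, L=6; B->plug->B->R->D->L->B->refl->F->L'->B->R'->G->plug->D
Char 9 ('A'): step: R->2, L=6; A->plug->A->R->C->L->E->refl->A->L'->E->R'->G->plug->D
Final: ciphertext=FCGDGGHDD, RIGHT=2, LEFT=6

Answer: FCGDGGHDD 2 6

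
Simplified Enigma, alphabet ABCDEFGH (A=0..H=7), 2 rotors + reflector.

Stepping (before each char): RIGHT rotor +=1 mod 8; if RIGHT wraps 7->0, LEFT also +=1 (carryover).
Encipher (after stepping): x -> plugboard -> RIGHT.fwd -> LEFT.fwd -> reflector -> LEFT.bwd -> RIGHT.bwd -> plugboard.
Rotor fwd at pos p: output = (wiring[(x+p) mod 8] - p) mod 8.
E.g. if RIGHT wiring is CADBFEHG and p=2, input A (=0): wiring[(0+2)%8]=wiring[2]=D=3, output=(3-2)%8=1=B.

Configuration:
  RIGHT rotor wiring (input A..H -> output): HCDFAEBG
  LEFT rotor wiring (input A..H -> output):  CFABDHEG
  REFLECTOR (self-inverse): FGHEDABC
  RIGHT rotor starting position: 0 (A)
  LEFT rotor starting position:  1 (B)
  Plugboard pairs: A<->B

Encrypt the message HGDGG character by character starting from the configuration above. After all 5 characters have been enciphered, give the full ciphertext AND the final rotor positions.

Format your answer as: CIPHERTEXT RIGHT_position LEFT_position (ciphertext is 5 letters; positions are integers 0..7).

Char 1 ('H'): step: R->1, L=1; H->plug->H->R->G->L->F->refl->A->L'->C->R'->B->plug->A
Char 2 ('G'): step: R->2, L=1; G->plug->G->R->F->L->D->refl->E->L'->A->R'->H->plug->H
Char 3 ('D'): step: R->3, L=1; D->plug->D->R->G->L->F->refl->A->L'->C->R'->A->plug->B
Char 4 ('G'): step: R->4, L=1; G->plug->G->R->H->L->B->refl->G->L'->E->R'->A->plug->B
Char 5 ('G'): step: R->5, L=1; G->plug->G->R->A->L->E->refl->D->L'->F->R'->E->plug->E
Final: ciphertext=AHBBE, RIGHT=5, LEFT=1

Answer: AHBBE 5 1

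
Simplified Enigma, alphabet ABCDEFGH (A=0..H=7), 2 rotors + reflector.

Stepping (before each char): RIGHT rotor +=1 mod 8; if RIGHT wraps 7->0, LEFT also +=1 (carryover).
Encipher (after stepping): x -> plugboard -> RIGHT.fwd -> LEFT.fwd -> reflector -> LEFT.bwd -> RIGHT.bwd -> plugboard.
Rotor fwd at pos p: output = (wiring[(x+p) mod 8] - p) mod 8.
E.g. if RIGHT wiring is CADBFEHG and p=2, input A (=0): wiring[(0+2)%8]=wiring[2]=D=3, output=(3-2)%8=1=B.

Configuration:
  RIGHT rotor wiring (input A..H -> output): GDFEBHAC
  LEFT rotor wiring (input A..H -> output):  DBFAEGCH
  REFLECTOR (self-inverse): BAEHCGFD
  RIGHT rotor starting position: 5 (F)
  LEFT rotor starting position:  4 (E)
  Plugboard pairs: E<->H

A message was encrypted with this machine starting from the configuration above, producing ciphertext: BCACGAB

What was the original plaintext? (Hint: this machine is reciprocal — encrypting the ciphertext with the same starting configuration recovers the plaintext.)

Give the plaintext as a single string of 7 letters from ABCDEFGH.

Char 1 ('B'): step: R->6, L=4; B->plug->B->R->E->L->H->refl->D->L'->D->R'->G->plug->G
Char 2 ('C'): step: R->7, L=4; C->plug->C->R->E->L->H->refl->D->L'->D->R'->A->plug->A
Char 3 ('A'): step: R->0, L->5 (L advanced); A->plug->A->R->G->L->D->refl->H->L'->H->R'->F->plug->F
Char 4 ('C'): step: R->1, L=5; C->plug->C->R->D->L->G->refl->F->L'->B->R'->G->plug->G
Char 5 ('G'): step: R->2, L=5; G->plug->G->R->E->L->E->refl->C->L'->C->R'->B->plug->B
Char 6 ('A'): step: R->3, L=5; A->plug->A->R->B->L->F->refl->G->L'->D->R'->F->plug->F
Char 7 ('B'): step: R->4, L=5; B->plug->B->R->D->L->G->refl->F->L'->B->R'->G->plug->G

Answer: GAFGBFG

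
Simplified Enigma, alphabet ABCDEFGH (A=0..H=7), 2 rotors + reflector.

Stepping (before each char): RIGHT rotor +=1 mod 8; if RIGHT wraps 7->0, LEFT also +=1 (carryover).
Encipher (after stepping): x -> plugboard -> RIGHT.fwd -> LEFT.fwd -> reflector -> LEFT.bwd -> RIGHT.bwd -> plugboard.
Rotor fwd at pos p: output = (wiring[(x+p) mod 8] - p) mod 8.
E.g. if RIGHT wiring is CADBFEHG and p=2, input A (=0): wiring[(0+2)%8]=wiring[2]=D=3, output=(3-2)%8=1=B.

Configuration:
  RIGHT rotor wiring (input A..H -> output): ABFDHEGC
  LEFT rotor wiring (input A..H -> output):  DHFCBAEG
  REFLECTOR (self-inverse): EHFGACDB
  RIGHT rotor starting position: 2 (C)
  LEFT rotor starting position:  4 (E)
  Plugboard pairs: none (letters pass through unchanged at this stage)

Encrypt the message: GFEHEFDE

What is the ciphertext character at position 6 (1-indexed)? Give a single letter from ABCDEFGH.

Char 1 ('G'): step: R->3, L=4; G->plug->G->R->G->L->B->refl->H->L'->E->R'->B->plug->B
Char 2 ('F'): step: R->4, L=4; F->plug->F->R->F->L->D->refl->G->L'->H->R'->H->plug->H
Char 3 ('E'): step: R->5, L=4; E->plug->E->R->E->L->H->refl->B->L'->G->R'->G->plug->G
Char 4 ('H'): step: R->6, L=4; H->plug->H->R->G->L->B->refl->H->L'->E->R'->B->plug->B
Char 5 ('E'): step: R->7, L=4; E->plug->E->R->E->L->H->refl->B->L'->G->R'->D->plug->D
Char 6 ('F'): step: R->0, L->5 (L advanced); F->plug->F->R->E->L->C->refl->F->L'->G->R'->G->plug->G

G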